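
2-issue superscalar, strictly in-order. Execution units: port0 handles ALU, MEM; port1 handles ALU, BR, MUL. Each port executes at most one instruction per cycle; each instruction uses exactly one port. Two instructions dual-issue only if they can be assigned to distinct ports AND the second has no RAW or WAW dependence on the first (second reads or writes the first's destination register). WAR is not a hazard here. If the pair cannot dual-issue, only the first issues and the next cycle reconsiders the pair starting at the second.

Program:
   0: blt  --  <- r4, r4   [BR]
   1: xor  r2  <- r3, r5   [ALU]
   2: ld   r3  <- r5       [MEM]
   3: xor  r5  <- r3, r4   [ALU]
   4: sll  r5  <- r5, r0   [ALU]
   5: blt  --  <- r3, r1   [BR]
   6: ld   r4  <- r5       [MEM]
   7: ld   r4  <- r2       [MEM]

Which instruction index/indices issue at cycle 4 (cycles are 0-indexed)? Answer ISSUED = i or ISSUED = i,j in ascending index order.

ISSUED = 6

t=0 i0&i1:blt/xor ; pair
t=1 i2:ld ; RAW r3
t=2 i3:xor ; RAW+WAW r5
t=3 i4&i5:sll/blt ; pair
t=4 i6:ld ; no-port MEM/MEM
t=5 i7:ld ; tail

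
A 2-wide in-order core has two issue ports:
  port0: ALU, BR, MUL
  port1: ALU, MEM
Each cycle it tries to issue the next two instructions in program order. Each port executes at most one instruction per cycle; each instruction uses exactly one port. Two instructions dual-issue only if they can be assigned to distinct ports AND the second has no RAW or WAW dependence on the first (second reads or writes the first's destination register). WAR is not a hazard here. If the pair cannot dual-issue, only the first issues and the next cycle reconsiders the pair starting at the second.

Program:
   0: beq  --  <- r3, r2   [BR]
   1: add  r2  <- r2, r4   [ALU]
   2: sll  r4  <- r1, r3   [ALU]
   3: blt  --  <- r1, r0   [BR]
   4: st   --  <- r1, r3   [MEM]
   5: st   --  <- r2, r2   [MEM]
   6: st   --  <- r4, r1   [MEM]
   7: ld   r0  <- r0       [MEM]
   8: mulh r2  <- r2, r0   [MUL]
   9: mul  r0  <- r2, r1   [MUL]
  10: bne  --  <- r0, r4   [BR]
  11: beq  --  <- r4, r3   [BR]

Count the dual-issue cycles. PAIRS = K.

PAIRS = 2

[0] i0&i1  beq.BR/add.ALU  -- dual
[1] i2&i3  sll.ALU/blt.BR  -- dual
[2] i4  st.MEM  -- no-port MEM/MEM
[3] i5  st.MEM  -- no-port MEM/MEM
[4] i6  st.MEM  -- no-port MEM/MEM
[5] i7  ld.MEM  -- RAW r0
[6] i8  mulh.MUL  -- no-port MUL/MUL
[7] i9  mul.MUL  -- no-port MUL/BR
[8] i10  bne.BR  -- no-port BR/BR
[9] i11  beq.BR  -- tail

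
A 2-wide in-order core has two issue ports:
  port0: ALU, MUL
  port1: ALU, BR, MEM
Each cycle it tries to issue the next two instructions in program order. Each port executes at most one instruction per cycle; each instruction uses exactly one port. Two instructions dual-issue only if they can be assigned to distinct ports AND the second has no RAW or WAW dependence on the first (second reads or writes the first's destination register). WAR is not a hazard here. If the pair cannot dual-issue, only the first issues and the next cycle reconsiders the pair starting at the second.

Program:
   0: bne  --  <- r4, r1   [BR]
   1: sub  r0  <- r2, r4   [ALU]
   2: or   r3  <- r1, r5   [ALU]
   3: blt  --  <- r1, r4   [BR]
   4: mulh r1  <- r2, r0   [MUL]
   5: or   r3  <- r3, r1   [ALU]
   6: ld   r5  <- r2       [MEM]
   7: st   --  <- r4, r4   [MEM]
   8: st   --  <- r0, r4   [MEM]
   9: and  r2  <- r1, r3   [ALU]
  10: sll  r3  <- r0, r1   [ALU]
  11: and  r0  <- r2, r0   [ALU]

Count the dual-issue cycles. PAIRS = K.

c0: i0/i1 bne+sub  2-wide
c1: i2/i3 or+blt  2-wide
c2: i4 mulh  RAW r1
c3: i5/i6 or+ld  2-wide
c4: i7 st  no-port MEM/MEM
c5: i8/i9 st+and  2-wide
c6: i10/i11 sll+and  2-wide

PAIRS = 5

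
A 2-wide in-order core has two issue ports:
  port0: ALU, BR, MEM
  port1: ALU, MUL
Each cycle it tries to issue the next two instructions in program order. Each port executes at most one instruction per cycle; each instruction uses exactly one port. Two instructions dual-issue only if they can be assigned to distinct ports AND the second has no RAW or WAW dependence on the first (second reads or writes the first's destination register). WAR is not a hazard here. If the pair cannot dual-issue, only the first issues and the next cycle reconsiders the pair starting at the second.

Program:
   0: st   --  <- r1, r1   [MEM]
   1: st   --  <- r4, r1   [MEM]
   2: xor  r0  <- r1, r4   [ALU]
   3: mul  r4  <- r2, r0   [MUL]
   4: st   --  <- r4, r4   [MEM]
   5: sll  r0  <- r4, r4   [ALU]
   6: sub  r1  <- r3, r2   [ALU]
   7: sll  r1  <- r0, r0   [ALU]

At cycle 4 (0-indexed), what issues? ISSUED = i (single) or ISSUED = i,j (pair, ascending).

t=0 i0:st ; no-port MEM/MEM
t=1 i1/i2:st+xor ; 2-wide
t=2 i3:mul ; RAW r4
t=3 i4/i5:st+sll ; 2-wide
t=4 i6:sub ; WAW r1
t=5 i7:sll ; tail

ISSUED = 6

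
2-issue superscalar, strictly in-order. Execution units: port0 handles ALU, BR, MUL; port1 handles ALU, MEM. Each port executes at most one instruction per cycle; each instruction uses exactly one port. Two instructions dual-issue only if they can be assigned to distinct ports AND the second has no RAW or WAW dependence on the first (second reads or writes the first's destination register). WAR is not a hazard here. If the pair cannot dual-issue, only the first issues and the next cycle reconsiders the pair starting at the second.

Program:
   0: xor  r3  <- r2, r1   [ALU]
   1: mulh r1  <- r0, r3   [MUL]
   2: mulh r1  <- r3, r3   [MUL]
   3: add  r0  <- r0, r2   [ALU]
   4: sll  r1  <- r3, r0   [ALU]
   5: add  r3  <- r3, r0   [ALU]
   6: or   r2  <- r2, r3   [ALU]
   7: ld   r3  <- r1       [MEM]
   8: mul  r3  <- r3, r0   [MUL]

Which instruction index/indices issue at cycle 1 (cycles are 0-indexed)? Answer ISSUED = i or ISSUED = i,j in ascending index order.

  cy0 -> i0 (xor.ALU) RAW r3
  cy1 -> i1 (mulh.MUL) no-port MUL/MUL
  cy2 -> i2/i3 (mulh.MUL/add.ALU) dual
  cy3 -> i4/i5 (sll.ALU/add.ALU) dual
  cy4 -> i6/i7 (or.ALU/ld.MEM) dual
  cy5 -> i8 (mul.MUL) tail

ISSUED = 1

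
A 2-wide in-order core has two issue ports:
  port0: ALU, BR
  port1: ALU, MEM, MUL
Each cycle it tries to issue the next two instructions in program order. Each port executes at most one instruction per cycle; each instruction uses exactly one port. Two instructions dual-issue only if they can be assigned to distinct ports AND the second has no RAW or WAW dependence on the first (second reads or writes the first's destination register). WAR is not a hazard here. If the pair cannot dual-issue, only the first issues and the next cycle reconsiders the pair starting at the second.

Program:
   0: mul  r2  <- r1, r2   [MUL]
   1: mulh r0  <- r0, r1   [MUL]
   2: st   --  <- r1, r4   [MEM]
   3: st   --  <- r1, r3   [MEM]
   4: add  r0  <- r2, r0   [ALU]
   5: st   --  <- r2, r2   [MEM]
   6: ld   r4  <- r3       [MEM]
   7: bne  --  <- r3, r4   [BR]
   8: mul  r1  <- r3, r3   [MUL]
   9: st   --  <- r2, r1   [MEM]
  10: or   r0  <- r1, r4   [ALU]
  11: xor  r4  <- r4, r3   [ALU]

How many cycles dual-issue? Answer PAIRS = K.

  cy0 -> i0 (mul) no-port MUL/MUL
  cy1 -> i1 (mulh) no-port MUL/MEM
  cy2 -> i2 (st) no-port MEM/MEM
  cy3 -> i3+i4 (st/add) pair
  cy4 -> i5 (st) no-port MEM/MEM
  cy5 -> i6 (ld) RAW r4
  cy6 -> i7+i8 (bne/mul) pair
  cy7 -> i9+i10 (st/or) pair
  cy8 -> i11 (xor) tail

PAIRS = 3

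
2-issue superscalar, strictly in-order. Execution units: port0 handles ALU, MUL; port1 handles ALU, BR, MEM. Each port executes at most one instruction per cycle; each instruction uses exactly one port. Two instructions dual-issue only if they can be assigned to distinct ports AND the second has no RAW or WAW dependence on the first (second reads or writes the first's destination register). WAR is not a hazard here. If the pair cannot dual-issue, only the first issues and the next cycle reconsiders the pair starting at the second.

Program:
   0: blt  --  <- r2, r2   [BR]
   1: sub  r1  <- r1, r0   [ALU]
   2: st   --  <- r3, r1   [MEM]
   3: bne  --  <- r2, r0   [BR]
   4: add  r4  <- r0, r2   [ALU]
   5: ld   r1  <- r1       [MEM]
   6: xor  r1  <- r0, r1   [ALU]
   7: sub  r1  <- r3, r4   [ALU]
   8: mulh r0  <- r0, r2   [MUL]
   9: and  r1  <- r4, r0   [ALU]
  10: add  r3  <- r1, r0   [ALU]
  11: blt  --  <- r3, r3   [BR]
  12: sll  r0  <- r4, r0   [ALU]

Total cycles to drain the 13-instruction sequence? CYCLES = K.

CYCLES = 9

c0: i0+i1 blt.BR;sub.ALU  pair
c1: i2 st.MEM  no-port MEM/BR
c2: i3+i4 bne.BR;add.ALU  pair
c3: i5 ld.MEM  RAW+WAW r1
c4: i6 xor.ALU  WAW r1
c5: i7+i8 sub.ALU;mulh.MUL  pair
c6: i9 and.ALU  RAW r1
c7: i10 add.ALU  RAW r3
c8: i11+i12 blt.BR;sll.ALU  pair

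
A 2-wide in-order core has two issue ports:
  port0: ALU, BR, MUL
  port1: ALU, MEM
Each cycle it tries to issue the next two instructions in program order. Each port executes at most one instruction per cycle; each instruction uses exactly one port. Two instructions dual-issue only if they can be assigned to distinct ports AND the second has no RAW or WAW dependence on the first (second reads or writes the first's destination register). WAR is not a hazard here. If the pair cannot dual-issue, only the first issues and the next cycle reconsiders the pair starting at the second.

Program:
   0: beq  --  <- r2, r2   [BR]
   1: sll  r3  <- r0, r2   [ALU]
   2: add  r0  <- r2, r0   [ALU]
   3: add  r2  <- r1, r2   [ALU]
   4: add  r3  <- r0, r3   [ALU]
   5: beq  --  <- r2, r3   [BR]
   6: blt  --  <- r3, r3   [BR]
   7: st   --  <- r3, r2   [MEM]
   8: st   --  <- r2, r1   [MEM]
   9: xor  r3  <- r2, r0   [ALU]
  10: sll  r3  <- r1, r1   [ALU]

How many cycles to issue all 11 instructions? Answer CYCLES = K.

CYCLES = 7

t=0 i0,i1:beq.BR sll.ALU ; dual
t=1 i2,i3:add.ALU add.ALU ; dual
t=2 i4:add.ALU ; RAW r3
t=3 i5:beq.BR ; no-port BR/BR
t=4 i6,i7:blt.BR st.MEM ; dual
t=5 i8,i9:st.MEM xor.ALU ; dual
t=6 i10:sll.ALU ; tail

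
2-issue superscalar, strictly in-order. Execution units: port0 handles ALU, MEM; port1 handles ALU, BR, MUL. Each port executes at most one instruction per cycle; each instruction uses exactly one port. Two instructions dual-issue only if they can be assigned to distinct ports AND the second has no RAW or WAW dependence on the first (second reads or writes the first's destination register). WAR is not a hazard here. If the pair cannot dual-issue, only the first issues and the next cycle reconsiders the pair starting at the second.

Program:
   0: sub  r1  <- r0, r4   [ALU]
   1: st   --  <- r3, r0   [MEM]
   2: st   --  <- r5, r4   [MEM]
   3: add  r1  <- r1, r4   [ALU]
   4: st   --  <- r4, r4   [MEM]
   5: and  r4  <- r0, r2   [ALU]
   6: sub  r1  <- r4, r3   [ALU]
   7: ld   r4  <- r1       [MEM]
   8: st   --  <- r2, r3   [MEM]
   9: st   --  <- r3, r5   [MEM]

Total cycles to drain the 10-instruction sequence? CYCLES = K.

t=0 i0,i1:sub.ALU+st.MEM ; 2-wide
t=1 i2,i3:st.MEM+add.ALU ; 2-wide
t=2 i4,i5:st.MEM+and.ALU ; 2-wide
t=3 i6:sub.ALU ; RAW r1
t=4 i7:ld.MEM ; no-port MEM/MEM
t=5 i8:st.MEM ; no-port MEM/MEM
t=6 i9:st.MEM ; tail

CYCLES = 7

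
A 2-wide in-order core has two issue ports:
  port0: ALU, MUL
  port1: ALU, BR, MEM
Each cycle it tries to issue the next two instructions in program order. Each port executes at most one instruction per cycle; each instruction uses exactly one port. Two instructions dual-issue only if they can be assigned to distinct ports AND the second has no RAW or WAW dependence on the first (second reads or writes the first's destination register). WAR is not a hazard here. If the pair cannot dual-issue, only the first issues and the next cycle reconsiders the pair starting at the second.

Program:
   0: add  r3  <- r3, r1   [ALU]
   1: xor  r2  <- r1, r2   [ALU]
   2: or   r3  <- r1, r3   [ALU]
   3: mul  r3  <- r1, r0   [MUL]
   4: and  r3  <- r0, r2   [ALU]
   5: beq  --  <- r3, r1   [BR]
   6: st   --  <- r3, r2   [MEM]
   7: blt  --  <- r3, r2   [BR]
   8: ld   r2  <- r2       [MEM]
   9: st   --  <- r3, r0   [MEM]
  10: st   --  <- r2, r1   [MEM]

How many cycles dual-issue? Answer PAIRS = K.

PAIRS = 1

[0] i0/i1  add xor  -- pair
[1] i2  or  -- WAW r3
[2] i3  mul  -- WAW r3
[3] i4  and  -- RAW r3
[4] i5  beq  -- no-port BR/MEM
[5] i6  st  -- no-port MEM/BR
[6] i7  blt  -- no-port BR/MEM
[7] i8  ld  -- no-port MEM/MEM
[8] i9  st  -- no-port MEM/MEM
[9] i10  st  -- tail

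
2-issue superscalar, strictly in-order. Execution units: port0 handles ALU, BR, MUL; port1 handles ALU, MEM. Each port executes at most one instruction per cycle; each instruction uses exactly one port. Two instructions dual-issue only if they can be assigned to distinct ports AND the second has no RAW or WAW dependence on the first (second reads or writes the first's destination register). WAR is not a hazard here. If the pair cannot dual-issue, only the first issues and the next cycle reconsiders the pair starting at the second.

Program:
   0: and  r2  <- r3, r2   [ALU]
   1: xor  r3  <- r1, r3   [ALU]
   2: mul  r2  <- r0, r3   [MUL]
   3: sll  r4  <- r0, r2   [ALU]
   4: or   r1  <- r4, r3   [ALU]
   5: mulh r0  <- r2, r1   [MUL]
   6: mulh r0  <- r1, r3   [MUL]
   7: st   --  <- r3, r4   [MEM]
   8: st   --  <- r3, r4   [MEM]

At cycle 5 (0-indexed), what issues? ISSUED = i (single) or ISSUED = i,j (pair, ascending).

ISSUED = 6,7

0. and.ALU+xor.ALU @i0,i1  | dual
1. mul.MUL @i2  | RAW r2
2. sll.ALU @i3  | RAW r4
3. or.ALU @i4  | RAW r1
4. mulh.MUL @i5  | no-port MUL/MUL
5. mulh.MUL+st.MEM @i6,i7  | dual
6. st.MEM @i8  | tail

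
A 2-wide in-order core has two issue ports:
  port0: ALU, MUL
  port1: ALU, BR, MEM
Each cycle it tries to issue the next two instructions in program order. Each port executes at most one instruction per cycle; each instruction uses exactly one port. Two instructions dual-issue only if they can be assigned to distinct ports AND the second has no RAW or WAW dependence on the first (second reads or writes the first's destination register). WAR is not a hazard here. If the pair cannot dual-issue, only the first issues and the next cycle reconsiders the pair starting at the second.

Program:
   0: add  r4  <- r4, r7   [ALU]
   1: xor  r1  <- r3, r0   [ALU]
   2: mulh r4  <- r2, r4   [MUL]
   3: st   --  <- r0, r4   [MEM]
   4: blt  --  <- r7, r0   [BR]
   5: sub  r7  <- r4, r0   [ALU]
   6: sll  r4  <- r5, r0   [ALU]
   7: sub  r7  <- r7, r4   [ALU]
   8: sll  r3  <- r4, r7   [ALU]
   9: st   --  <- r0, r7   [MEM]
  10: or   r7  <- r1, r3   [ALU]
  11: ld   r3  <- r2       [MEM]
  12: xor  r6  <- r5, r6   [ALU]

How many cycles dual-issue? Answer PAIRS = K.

0. add.ALU+xor.ALU @i0,i1  | dual
1. mulh.MUL @i2  | RAW r4
2. st.MEM @i3  | no-port MEM/BR
3. blt.BR+sub.ALU @i4,i5  | dual
4. sll.ALU @i6  | RAW r4
5. sub.ALU @i7  | RAW r7
6. sll.ALU+st.MEM @i8,i9  | dual
7. or.ALU+ld.MEM @i10,i11  | dual
8. xor.ALU @i12  | tail

PAIRS = 4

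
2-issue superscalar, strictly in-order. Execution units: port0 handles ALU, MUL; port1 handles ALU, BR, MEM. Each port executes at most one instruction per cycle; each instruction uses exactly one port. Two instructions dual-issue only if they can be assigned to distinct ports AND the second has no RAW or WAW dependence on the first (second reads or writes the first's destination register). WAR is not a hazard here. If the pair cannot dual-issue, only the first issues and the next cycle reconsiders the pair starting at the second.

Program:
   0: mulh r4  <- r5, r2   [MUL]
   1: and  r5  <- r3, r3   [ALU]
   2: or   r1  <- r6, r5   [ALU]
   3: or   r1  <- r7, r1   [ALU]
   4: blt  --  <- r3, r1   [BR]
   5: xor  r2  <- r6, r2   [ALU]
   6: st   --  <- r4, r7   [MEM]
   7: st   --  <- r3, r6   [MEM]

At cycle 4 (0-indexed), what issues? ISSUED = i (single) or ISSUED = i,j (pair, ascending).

[0] i0+i1  mulh.MUL and.ALU  -- pair
[1] i2  or.ALU  -- RAW+WAW r1
[2] i3  or.ALU  -- RAW r1
[3] i4+i5  blt.BR xor.ALU  -- pair
[4] i6  st.MEM  -- no-port MEM/MEM
[5] i7  st.MEM  -- tail

ISSUED = 6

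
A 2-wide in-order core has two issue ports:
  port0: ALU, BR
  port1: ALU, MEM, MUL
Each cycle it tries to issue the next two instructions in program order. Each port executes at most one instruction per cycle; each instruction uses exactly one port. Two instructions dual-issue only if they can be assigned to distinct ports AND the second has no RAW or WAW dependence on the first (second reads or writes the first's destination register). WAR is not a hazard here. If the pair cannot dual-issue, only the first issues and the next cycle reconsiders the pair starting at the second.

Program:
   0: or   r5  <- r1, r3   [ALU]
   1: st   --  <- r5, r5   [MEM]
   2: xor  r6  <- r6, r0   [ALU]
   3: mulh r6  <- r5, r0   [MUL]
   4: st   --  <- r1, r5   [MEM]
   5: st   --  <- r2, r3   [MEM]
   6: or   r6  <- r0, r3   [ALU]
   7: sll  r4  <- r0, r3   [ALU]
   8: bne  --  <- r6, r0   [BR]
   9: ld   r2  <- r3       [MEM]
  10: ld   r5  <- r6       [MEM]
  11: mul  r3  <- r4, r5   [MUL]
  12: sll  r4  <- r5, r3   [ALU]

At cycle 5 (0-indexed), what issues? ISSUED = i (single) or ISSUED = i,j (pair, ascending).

ISSUED = 7,8

0. or @i0  | RAW r5
1. st;xor @i1+i2  | dual
2. mulh @i3  | no-port MUL/MEM
3. st @i4  | no-port MEM/MEM
4. st;or @i5+i6  | dual
5. sll;bne @i7+i8  | dual
6. ld @i9  | no-port MEM/MEM
7. ld @i10  | no-port MEM/MUL
8. mul @i11  | RAW r3
9. sll @i12  | tail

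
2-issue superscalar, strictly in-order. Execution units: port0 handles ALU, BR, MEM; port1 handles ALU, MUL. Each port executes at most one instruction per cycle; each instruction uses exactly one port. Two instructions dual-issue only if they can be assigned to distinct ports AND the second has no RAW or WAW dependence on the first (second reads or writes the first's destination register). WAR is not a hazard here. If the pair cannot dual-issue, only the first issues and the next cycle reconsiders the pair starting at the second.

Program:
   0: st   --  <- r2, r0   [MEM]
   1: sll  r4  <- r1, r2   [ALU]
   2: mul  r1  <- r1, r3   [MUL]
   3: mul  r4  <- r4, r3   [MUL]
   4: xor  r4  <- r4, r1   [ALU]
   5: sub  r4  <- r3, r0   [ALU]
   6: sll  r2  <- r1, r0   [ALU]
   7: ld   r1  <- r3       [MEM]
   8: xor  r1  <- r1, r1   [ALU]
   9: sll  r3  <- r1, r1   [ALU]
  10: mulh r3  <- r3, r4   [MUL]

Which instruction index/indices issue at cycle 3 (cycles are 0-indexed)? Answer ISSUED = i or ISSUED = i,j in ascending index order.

#0 head=0: st.MEM+sll.ALU i0,i1 2-wide
#1 head=2: mul.MUL i2 no-port MUL/MUL
#2 head=3: mul.MUL i3 RAW+WAW r4
#3 head=4: xor.ALU i4 WAW r4
#4 head=5: sub.ALU+sll.ALU i5,i6 2-wide
#5 head=7: ld.MEM i7 RAW+WAW r1
#6 head=8: xor.ALU i8 RAW r1
#7 head=9: sll.ALU i9 RAW+WAW r3
#8 head=10: mulh.MUL i10 tail

ISSUED = 4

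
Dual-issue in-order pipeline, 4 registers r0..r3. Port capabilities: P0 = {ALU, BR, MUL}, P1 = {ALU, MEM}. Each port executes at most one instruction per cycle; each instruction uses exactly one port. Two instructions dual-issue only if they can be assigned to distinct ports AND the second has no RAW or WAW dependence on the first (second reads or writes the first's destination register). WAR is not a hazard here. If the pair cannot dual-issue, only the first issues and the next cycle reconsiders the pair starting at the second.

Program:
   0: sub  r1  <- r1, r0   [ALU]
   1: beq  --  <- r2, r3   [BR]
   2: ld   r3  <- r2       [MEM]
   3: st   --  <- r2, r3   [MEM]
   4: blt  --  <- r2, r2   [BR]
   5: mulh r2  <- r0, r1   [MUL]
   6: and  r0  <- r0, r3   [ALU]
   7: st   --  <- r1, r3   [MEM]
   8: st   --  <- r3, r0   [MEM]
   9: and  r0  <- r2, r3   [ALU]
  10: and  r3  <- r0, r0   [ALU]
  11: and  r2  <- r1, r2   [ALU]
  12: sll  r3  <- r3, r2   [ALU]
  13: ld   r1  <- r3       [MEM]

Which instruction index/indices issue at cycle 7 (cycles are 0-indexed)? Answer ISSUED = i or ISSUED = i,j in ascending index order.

#0 head=0: sub;beq i0+i1 2-wide
#1 head=2: ld i2 no-port MEM/MEM
#2 head=3: st;blt i3+i4 2-wide
#3 head=5: mulh;and i5+i6 2-wide
#4 head=7: st i7 no-port MEM/MEM
#5 head=8: st;and i8+i9 2-wide
#6 head=10: and;and i10+i11 2-wide
#7 head=12: sll i12 RAW r3
#8 head=13: ld i13 tail

ISSUED = 12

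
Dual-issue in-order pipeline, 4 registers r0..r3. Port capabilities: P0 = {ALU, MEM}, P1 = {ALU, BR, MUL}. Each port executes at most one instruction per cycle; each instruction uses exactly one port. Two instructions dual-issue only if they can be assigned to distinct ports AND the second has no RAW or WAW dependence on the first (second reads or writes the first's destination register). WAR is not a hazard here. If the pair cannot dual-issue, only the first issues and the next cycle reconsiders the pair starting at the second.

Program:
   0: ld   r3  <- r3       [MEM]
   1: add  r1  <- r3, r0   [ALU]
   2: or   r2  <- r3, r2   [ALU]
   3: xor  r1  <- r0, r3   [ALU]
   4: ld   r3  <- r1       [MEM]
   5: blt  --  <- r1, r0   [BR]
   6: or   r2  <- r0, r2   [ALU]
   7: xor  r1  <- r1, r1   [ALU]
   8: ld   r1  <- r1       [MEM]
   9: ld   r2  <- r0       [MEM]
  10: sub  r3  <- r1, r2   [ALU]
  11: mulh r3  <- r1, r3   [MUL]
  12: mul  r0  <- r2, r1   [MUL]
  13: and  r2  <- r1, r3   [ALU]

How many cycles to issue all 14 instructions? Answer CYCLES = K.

CYCLES = 10

c0: i0 ld  RAW r3
c1: i1,i2 add+or  dual
c2: i3 xor  RAW r1
c3: i4,i5 ld+blt  dual
c4: i6,i7 or+xor  dual
c5: i8 ld  no-port MEM/MEM
c6: i9 ld  RAW r2
c7: i10 sub  RAW+WAW r3
c8: i11 mulh  no-port MUL/MUL
c9: i12,i13 mul+and  dual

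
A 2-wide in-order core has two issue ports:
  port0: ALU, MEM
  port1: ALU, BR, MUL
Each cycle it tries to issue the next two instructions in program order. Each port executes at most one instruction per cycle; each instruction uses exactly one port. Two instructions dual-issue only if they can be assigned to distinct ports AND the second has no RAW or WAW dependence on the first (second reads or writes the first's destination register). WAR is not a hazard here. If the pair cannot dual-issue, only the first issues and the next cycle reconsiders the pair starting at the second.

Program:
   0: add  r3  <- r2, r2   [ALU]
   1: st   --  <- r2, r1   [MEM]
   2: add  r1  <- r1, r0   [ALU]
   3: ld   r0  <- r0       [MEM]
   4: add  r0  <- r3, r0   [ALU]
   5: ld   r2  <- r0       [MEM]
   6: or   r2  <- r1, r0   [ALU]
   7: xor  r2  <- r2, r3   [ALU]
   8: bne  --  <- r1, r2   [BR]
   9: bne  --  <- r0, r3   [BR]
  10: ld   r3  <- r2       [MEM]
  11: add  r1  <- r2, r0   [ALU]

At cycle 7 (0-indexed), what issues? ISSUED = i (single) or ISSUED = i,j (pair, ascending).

ISSUED = 9,10

t=0 i0&i1:add+st ; pair
t=1 i2&i3:add+ld ; pair
t=2 i4:add ; RAW r0
t=3 i5:ld ; WAW r2
t=4 i6:or ; RAW+WAW r2
t=5 i7:xor ; RAW r2
t=6 i8:bne ; no-port BR/BR
t=7 i9&i10:bne+ld ; pair
t=8 i11:add ; tail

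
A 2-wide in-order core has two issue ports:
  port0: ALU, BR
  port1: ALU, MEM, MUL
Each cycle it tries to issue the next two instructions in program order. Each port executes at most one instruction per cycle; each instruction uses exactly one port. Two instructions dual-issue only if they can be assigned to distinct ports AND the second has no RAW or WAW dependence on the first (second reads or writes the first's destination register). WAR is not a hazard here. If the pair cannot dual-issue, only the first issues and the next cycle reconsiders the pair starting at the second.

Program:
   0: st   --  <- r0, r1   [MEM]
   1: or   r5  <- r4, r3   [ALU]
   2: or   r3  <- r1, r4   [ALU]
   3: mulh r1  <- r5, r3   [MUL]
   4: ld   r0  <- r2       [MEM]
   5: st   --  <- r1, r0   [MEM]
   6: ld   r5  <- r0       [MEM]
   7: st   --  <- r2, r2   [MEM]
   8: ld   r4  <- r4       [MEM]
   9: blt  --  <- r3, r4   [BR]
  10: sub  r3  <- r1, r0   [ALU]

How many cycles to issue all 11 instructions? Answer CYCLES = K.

0. st/or @i0&i1  | pair
1. or @i2  | RAW r3
2. mulh @i3  | no-port MUL/MEM
3. ld @i4  | no-port MEM/MEM
4. st @i5  | no-port MEM/MEM
5. ld @i6  | no-port MEM/MEM
6. st @i7  | no-port MEM/MEM
7. ld @i8  | RAW r4
8. blt/sub @i9&i10  | pair

CYCLES = 9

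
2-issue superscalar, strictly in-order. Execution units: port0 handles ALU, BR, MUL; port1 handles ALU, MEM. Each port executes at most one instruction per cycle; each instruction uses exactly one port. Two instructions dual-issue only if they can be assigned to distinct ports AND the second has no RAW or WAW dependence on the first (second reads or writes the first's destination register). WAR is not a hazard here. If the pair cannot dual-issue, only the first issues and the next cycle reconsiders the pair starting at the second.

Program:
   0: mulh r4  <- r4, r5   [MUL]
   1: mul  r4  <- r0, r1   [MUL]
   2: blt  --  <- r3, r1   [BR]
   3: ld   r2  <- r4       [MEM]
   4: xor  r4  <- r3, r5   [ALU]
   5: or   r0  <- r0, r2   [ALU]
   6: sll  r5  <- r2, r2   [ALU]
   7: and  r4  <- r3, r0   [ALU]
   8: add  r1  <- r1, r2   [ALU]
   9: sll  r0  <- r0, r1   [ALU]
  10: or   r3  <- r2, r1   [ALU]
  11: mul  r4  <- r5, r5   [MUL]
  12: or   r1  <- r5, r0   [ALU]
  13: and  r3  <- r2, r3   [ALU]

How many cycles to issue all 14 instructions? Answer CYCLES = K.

CYCLES = 9

  cy0 -> i0 (mulh.MUL) no-port MUL/MUL
  cy1 -> i1 (mul.MUL) no-port MUL/BR
  cy2 -> i2/i3 (blt.BR+ld.MEM) pair
  cy3 -> i4/i5 (xor.ALU+or.ALU) pair
  cy4 -> i6/i7 (sll.ALU+and.ALU) pair
  cy5 -> i8 (add.ALU) RAW r1
  cy6 -> i9/i10 (sll.ALU+or.ALU) pair
  cy7 -> i11/i12 (mul.MUL+or.ALU) pair
  cy8 -> i13 (and.ALU) tail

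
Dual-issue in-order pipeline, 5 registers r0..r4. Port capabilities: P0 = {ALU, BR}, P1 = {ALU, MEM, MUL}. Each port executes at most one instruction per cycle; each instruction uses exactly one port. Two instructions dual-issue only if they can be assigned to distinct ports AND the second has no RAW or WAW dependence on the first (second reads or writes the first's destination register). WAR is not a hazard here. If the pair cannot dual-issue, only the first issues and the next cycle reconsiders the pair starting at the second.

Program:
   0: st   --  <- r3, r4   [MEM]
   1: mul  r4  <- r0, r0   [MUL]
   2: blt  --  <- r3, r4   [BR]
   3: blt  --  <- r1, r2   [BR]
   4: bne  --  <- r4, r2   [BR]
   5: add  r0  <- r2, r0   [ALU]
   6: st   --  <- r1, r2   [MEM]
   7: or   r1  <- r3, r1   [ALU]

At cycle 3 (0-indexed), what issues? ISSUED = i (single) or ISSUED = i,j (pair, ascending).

[0] i0  st  -- no-port MEM/MUL
[1] i1  mul  -- RAW r4
[2] i2  blt  -- no-port BR/BR
[3] i3  blt  -- no-port BR/BR
[4] i4&i5  bne add  -- dual
[5] i6&i7  st or  -- dual

ISSUED = 3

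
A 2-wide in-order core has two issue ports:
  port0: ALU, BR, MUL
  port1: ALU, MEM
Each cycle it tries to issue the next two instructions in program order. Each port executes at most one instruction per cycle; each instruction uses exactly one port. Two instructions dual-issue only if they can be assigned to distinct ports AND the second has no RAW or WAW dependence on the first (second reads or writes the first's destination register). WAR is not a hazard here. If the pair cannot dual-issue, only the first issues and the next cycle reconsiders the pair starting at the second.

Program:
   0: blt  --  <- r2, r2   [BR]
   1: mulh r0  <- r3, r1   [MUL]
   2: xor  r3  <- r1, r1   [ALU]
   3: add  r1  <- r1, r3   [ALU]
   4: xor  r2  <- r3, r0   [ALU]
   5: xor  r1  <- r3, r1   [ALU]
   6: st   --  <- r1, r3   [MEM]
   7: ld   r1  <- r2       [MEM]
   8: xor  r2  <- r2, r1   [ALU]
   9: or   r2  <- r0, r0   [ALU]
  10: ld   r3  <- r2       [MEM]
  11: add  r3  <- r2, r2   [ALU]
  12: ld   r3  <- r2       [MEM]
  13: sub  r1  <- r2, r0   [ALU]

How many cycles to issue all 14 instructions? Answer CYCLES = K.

0. blt @i0  | no-port BR/MUL
1. mulh xor @i1&i2  | dual
2. add xor @i3&i4  | dual
3. xor @i5  | RAW r1
4. st @i6  | no-port MEM/MEM
5. ld @i7  | RAW r1
6. xor @i8  | WAW r2
7. or @i9  | RAW r2
8. ld @i10  | WAW r3
9. add @i11  | WAW r3
10. ld sub @i12&i13  | dual

CYCLES = 11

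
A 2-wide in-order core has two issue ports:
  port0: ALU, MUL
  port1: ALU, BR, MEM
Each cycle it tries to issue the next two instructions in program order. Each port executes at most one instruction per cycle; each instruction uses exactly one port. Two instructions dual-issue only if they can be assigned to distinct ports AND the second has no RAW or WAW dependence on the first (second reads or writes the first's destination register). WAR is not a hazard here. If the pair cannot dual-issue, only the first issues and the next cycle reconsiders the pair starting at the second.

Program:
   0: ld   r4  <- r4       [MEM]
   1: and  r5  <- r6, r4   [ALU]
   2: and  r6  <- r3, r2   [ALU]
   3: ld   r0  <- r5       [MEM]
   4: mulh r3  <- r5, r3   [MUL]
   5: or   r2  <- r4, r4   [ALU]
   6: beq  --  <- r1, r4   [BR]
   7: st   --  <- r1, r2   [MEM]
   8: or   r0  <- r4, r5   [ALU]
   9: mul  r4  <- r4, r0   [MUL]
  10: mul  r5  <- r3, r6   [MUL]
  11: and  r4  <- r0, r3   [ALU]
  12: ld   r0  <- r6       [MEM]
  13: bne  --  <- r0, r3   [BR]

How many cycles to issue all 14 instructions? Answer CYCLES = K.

CYCLES = 9

0. ld.MEM @i0  | RAW r4
1. and.ALU;and.ALU @i1&i2  | 2-wide
2. ld.MEM;mulh.MUL @i3&i4  | 2-wide
3. or.ALU;beq.BR @i5&i6  | 2-wide
4. st.MEM;or.ALU @i7&i8  | 2-wide
5. mul.MUL @i9  | no-port MUL/MUL
6. mul.MUL;and.ALU @i10&i11  | 2-wide
7. ld.MEM @i12  | no-port MEM/BR
8. bne.BR @i13  | tail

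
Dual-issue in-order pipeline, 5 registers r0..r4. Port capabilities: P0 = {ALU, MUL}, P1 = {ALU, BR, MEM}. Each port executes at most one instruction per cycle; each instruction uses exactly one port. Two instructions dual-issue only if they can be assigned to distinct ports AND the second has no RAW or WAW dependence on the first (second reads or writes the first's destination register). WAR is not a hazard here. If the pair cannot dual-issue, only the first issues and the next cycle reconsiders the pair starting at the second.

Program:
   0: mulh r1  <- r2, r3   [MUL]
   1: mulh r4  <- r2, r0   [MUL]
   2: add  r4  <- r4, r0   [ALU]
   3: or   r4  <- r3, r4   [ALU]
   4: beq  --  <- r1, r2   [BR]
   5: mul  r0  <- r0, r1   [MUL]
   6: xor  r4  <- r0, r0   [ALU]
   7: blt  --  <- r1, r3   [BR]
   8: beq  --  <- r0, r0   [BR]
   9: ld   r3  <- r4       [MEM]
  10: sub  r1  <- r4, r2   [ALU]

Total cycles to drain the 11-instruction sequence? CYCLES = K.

#0 head=0: mulh.MUL i0 no-port MUL/MUL
#1 head=1: mulh.MUL i1 RAW+WAW r4
#2 head=2: add.ALU i2 RAW+WAW r4
#3 head=3: or.ALU beq.BR i3/i4 dual
#4 head=5: mul.MUL i5 RAW r0
#5 head=6: xor.ALU blt.BR i6/i7 dual
#6 head=8: beq.BR i8 no-port BR/MEM
#7 head=9: ld.MEM sub.ALU i9/i10 dual

CYCLES = 8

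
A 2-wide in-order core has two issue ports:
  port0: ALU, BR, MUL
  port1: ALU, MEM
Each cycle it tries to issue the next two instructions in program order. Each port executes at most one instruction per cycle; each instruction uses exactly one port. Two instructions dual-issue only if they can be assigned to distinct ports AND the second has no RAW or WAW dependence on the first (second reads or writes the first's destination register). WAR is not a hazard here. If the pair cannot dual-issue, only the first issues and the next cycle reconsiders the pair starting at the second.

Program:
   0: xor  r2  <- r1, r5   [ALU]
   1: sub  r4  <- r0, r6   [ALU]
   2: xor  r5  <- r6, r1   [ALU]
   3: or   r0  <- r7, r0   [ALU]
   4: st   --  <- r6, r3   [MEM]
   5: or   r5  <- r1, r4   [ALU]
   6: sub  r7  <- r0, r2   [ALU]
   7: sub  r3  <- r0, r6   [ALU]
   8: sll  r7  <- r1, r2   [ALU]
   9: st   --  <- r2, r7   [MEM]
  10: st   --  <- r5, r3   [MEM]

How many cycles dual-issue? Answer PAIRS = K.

PAIRS = 4

[0] i0,i1  xor.ALU sub.ALU  -- 2-wide
[1] i2,i3  xor.ALU or.ALU  -- 2-wide
[2] i4,i5  st.MEM or.ALU  -- 2-wide
[3] i6,i7  sub.ALU sub.ALU  -- 2-wide
[4] i8  sll.ALU  -- RAW r7
[5] i9  st.MEM  -- no-port MEM/MEM
[6] i10  st.MEM  -- tail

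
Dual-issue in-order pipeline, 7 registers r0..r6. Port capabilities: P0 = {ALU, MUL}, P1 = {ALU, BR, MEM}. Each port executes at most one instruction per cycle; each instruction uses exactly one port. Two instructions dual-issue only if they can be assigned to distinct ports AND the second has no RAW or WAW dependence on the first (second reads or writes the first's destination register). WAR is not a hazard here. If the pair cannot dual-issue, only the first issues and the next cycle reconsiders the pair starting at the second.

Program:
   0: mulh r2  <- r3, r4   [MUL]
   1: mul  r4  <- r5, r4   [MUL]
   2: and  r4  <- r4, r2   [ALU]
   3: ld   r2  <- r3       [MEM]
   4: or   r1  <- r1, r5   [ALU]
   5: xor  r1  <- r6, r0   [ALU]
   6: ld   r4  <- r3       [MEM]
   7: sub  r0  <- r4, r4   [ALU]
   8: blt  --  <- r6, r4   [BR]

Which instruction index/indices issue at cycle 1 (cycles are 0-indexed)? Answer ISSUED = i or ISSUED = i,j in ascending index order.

ISSUED = 1

#0 head=0: mulh.MUL i0 no-port MUL/MUL
#1 head=1: mul.MUL i1 RAW+WAW r4
#2 head=2: and.ALU/ld.MEM i2/i3 dual
#3 head=4: or.ALU i4 WAW r1
#4 head=5: xor.ALU/ld.MEM i5/i6 dual
#5 head=7: sub.ALU/blt.BR i7/i8 dual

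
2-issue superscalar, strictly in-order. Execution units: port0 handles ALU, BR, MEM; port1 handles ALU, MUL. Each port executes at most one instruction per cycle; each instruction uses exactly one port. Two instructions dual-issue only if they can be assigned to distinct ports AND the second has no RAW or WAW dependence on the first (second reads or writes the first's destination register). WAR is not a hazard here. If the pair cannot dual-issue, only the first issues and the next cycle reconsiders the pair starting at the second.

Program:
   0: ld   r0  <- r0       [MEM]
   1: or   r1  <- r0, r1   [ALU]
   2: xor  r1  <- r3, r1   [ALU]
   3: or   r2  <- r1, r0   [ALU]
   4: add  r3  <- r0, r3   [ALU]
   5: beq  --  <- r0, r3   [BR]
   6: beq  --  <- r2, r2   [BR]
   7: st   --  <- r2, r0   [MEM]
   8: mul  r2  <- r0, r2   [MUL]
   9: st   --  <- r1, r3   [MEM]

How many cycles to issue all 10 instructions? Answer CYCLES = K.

CYCLES = 8

[0] i0  ld  -- RAW r0
[1] i1  or  -- RAW+WAW r1
[2] i2  xor  -- RAW r1
[3] i3&i4  or+add  -- dual
[4] i5  beq  -- no-port BR/BR
[5] i6  beq  -- no-port BR/MEM
[6] i7&i8  st+mul  -- dual
[7] i9  st  -- tail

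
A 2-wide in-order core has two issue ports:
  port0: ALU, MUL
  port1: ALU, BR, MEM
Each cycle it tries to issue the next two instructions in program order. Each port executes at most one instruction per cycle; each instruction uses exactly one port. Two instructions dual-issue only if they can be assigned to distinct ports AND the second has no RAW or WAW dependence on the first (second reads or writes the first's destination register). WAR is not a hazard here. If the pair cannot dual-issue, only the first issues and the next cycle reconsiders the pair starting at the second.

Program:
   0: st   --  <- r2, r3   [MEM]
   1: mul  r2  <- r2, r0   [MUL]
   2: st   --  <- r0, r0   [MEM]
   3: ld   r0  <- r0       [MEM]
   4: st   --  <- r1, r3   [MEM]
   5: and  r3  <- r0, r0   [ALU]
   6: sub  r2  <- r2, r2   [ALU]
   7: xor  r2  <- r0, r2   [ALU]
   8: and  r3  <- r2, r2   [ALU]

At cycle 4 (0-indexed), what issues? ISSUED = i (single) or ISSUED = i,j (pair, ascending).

ISSUED = 6

c0: i0&i1 st.MEM mul.MUL  dual
c1: i2 st.MEM  no-port MEM/MEM
c2: i3 ld.MEM  no-port MEM/MEM
c3: i4&i5 st.MEM and.ALU  dual
c4: i6 sub.ALU  RAW+WAW r2
c5: i7 xor.ALU  RAW r2
c6: i8 and.ALU  tail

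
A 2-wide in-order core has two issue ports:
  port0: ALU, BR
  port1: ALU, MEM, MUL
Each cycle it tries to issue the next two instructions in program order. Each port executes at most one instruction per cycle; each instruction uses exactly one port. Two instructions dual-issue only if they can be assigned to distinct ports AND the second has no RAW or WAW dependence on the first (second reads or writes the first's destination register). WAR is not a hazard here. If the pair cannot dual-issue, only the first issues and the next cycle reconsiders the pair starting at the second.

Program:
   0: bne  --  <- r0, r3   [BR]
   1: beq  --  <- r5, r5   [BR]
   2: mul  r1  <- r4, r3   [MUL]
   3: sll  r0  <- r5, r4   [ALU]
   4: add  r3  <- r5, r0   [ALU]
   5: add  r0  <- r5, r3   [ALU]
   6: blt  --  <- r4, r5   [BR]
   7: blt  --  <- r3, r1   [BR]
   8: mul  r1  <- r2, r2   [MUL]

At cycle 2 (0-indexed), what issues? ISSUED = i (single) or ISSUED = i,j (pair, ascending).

c0: i0 bne.BR  no-port BR/BR
c1: i1,i2 beq.BR mul.MUL  2-wide
c2: i3 sll.ALU  RAW r0
c3: i4 add.ALU  RAW r3
c4: i5,i6 add.ALU blt.BR  2-wide
c5: i7,i8 blt.BR mul.MUL  2-wide

ISSUED = 3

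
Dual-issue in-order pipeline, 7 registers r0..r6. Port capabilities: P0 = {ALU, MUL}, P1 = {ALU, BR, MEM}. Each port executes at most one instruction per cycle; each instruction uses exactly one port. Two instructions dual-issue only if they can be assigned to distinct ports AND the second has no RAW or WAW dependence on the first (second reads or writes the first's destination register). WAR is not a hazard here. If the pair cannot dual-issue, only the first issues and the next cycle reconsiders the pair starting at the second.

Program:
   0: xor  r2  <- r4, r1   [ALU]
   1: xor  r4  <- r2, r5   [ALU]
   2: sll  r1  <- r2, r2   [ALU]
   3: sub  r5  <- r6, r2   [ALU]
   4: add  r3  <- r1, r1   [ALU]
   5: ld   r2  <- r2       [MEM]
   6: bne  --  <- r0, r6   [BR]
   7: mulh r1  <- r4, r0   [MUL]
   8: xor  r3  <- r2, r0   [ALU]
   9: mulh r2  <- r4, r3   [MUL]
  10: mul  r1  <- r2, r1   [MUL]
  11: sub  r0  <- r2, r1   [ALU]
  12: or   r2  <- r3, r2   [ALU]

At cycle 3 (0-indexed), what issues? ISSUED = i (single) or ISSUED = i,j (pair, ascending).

ISSUED = 5

  cy0 -> i0 (xor.ALU) RAW r2
  cy1 -> i1&i2 (xor.ALU+sll.ALU) 2-wide
  cy2 -> i3&i4 (sub.ALU+add.ALU) 2-wide
  cy3 -> i5 (ld.MEM) no-port MEM/BR
  cy4 -> i6&i7 (bne.BR+mulh.MUL) 2-wide
  cy5 -> i8 (xor.ALU) RAW r3
  cy6 -> i9 (mulh.MUL) no-port MUL/MUL
  cy7 -> i10 (mul.MUL) RAW r1
  cy8 -> i11&i12 (sub.ALU+or.ALU) 2-wide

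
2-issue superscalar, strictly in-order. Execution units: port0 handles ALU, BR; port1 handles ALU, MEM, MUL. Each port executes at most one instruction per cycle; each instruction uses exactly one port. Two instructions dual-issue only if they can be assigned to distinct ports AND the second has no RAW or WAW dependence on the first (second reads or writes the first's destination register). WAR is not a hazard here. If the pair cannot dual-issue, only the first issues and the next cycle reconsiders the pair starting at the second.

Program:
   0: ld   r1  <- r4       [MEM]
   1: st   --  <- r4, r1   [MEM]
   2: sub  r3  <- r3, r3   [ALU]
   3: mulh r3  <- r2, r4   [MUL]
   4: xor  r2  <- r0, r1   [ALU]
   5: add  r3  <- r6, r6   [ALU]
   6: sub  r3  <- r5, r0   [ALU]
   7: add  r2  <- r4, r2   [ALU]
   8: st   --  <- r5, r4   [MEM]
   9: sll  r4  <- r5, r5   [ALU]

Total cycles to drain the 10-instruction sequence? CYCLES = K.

CYCLES = 6

[0] i0  ld.MEM  -- no-port MEM/MEM
[1] i1/i2  st.MEM+sub.ALU  -- dual
[2] i3/i4  mulh.MUL+xor.ALU  -- dual
[3] i5  add.ALU  -- WAW r3
[4] i6/i7  sub.ALU+add.ALU  -- dual
[5] i8/i9  st.MEM+sll.ALU  -- dual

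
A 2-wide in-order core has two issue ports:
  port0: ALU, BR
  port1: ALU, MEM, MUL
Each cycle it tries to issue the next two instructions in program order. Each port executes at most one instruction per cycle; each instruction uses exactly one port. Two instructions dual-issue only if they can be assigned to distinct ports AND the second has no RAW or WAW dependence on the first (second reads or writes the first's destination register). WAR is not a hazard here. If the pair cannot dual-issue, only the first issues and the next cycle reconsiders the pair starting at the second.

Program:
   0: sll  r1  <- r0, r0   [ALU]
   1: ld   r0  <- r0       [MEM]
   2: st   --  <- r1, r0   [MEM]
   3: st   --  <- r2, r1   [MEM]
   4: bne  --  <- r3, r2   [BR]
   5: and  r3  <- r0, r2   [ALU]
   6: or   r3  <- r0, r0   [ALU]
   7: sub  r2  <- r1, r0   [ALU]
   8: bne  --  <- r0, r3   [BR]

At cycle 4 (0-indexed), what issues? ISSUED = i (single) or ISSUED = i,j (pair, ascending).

0. sll.ALU ld.MEM @i0+i1  | dual
1. st.MEM @i2  | no-port MEM/MEM
2. st.MEM bne.BR @i3+i4  | dual
3. and.ALU @i5  | WAW r3
4. or.ALU sub.ALU @i6+i7  | dual
5. bne.BR @i8  | tail

ISSUED = 6,7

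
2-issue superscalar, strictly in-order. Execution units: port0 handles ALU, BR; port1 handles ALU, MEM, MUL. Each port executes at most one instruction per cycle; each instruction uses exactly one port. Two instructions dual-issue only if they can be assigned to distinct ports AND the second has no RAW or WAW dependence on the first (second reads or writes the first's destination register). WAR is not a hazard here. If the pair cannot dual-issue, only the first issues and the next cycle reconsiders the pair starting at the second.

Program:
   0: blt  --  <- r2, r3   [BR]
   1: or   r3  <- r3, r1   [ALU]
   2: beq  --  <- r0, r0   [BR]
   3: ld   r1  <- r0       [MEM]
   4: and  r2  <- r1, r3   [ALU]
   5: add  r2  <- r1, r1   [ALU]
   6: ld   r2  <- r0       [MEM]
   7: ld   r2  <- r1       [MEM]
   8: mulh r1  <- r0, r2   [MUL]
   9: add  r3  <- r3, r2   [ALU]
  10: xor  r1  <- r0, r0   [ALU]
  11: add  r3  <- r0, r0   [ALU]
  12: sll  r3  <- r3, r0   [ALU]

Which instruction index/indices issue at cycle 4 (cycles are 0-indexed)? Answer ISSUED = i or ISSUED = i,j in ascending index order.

  cy0 -> i0/i1 (blt.BR;or.ALU) dual
  cy1 -> i2/i3 (beq.BR;ld.MEM) dual
  cy2 -> i4 (and.ALU) WAW r2
  cy3 -> i5 (add.ALU) WAW r2
  cy4 -> i6 (ld.MEM) no-port MEM/MEM
  cy5 -> i7 (ld.MEM) no-port MEM/MUL
  cy6 -> i8/i9 (mulh.MUL;add.ALU) dual
  cy7 -> i10/i11 (xor.ALU;add.ALU) dual
  cy8 -> i12 (sll.ALU) tail

ISSUED = 6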